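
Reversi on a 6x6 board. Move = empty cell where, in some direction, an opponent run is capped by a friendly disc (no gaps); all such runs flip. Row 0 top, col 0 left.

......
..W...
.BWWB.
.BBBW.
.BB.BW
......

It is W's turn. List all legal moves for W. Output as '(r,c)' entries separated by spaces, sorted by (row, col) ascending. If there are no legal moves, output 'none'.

Answer: (1,4) (2,0) (2,5) (3,0) (4,0) (4,3) (5,0) (5,2) (5,4) (5,5)

Derivation:
(1,0): no bracket -> illegal
(1,1): no bracket -> illegal
(1,3): no bracket -> illegal
(1,4): flips 1 -> legal
(1,5): no bracket -> illegal
(2,0): flips 1 -> legal
(2,5): flips 1 -> legal
(3,0): flips 4 -> legal
(3,5): no bracket -> illegal
(4,0): flips 1 -> legal
(4,3): flips 2 -> legal
(5,0): flips 2 -> legal
(5,1): no bracket -> illegal
(5,2): flips 2 -> legal
(5,3): no bracket -> illegal
(5,4): flips 1 -> legal
(5,5): flips 2 -> legal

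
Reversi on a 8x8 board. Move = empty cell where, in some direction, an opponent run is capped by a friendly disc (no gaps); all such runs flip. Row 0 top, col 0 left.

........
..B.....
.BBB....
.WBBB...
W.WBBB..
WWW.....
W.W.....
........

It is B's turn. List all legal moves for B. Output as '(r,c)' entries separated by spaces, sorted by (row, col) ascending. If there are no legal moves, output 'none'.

Answer: (3,0) (4,1) (6,1) (7,2)

Derivation:
(2,0): no bracket -> illegal
(3,0): flips 1 -> legal
(4,1): flips 2 -> legal
(5,3): no bracket -> illegal
(6,1): flips 1 -> legal
(6,3): no bracket -> illegal
(7,0): no bracket -> illegal
(7,1): no bracket -> illegal
(7,2): flips 3 -> legal
(7,3): no bracket -> illegal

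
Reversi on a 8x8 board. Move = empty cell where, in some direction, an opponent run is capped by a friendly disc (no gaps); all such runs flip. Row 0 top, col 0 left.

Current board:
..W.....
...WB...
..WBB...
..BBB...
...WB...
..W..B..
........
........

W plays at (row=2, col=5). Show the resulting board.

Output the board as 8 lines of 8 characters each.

Answer: ..W.....
...WB...
..WWWW..
..BBW...
...WB...
..W..B..
........
........

Derivation:
Place W at (2,5); scan 8 dirs for brackets.
Dir NW: opp run (1,4), next='.' -> no flip
Dir N: first cell '.' (not opp) -> no flip
Dir NE: first cell '.' (not opp) -> no flip
Dir W: opp run (2,4) (2,3) capped by W -> flip
Dir E: first cell '.' (not opp) -> no flip
Dir SW: opp run (3,4) capped by W -> flip
Dir S: first cell '.' (not opp) -> no flip
Dir SE: first cell '.' (not opp) -> no flip
All flips: (2,3) (2,4) (3,4)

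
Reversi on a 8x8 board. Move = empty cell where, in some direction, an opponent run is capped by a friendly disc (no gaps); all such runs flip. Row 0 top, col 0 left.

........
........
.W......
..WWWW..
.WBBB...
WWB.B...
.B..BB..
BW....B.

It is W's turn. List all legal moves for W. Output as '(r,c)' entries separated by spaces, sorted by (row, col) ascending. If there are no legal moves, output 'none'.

(3,1): no bracket -> illegal
(4,5): flips 3 -> legal
(5,3): flips 3 -> legal
(5,5): flips 1 -> legal
(5,6): no bracket -> illegal
(6,0): no bracket -> illegal
(6,2): flips 2 -> legal
(6,3): flips 1 -> legal
(6,6): no bracket -> illegal
(6,7): no bracket -> illegal
(7,2): flips 1 -> legal
(7,3): no bracket -> illegal
(7,4): flips 3 -> legal
(7,5): no bracket -> illegal
(7,7): no bracket -> illegal

Answer: (4,5) (5,3) (5,5) (6,2) (6,3) (7,2) (7,4)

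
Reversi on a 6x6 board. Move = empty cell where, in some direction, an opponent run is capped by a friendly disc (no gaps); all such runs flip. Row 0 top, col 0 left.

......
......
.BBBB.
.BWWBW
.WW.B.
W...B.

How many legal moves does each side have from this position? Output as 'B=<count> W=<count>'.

-- B to move --
(2,5): no bracket -> illegal
(3,0): no bracket -> illegal
(4,0): no bracket -> illegal
(4,3): flips 2 -> legal
(4,5): no bracket -> illegal
(5,1): flips 3 -> legal
(5,2): flips 2 -> legal
(5,3): flips 1 -> legal
B mobility = 4
-- W to move --
(1,0): flips 1 -> legal
(1,1): flips 3 -> legal
(1,2): flips 1 -> legal
(1,3): flips 2 -> legal
(1,4): flips 1 -> legal
(1,5): flips 1 -> legal
(2,0): flips 1 -> legal
(2,5): no bracket -> illegal
(3,0): flips 1 -> legal
(4,0): no bracket -> illegal
(4,3): no bracket -> illegal
(4,5): no bracket -> illegal
(5,3): flips 1 -> legal
(5,5): flips 1 -> legal
W mobility = 10

Answer: B=4 W=10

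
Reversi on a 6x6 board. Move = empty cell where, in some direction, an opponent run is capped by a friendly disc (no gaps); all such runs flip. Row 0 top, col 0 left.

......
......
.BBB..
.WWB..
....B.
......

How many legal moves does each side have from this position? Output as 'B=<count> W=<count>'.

Answer: B=5 W=6

Derivation:
-- B to move --
(2,0): no bracket -> illegal
(3,0): flips 2 -> legal
(4,0): flips 1 -> legal
(4,1): flips 2 -> legal
(4,2): flips 1 -> legal
(4,3): flips 1 -> legal
B mobility = 5
-- W to move --
(1,0): flips 1 -> legal
(1,1): flips 1 -> legal
(1,2): flips 1 -> legal
(1,3): flips 1 -> legal
(1,4): flips 1 -> legal
(2,0): no bracket -> illegal
(2,4): no bracket -> illegal
(3,0): no bracket -> illegal
(3,4): flips 1 -> legal
(3,5): no bracket -> illegal
(4,2): no bracket -> illegal
(4,3): no bracket -> illegal
(4,5): no bracket -> illegal
(5,3): no bracket -> illegal
(5,4): no bracket -> illegal
(5,5): no bracket -> illegal
W mobility = 6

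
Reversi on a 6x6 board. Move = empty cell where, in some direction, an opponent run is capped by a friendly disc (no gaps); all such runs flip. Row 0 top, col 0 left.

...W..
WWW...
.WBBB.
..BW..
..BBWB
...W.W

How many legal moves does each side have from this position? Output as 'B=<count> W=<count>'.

-- B to move --
(0,0): flips 1 -> legal
(0,1): flips 1 -> legal
(0,2): flips 1 -> legal
(0,4): no bracket -> illegal
(1,3): no bracket -> illegal
(1,4): no bracket -> illegal
(2,0): flips 1 -> legal
(3,0): no bracket -> illegal
(3,1): no bracket -> illegal
(3,4): flips 1 -> legal
(3,5): no bracket -> illegal
(5,2): no bracket -> illegal
(5,4): no bracket -> illegal
B mobility = 5
-- W to move --
(1,3): flips 1 -> legal
(1,4): no bracket -> illegal
(1,5): flips 1 -> legal
(2,5): flips 3 -> legal
(3,1): flips 2 -> legal
(3,4): flips 1 -> legal
(3,5): flips 1 -> legal
(4,1): flips 2 -> legal
(5,1): flips 1 -> legal
(5,2): flips 3 -> legal
(5,4): flips 2 -> legal
W mobility = 10

Answer: B=5 W=10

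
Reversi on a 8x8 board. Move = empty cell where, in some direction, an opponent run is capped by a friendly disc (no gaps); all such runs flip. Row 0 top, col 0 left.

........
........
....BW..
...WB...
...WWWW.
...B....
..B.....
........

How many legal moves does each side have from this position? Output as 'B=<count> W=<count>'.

Answer: B=9 W=6

Derivation:
-- B to move --
(1,4): no bracket -> illegal
(1,5): no bracket -> illegal
(1,6): flips 1 -> legal
(2,2): no bracket -> illegal
(2,3): flips 2 -> legal
(2,6): flips 1 -> legal
(3,2): flips 1 -> legal
(3,5): flips 1 -> legal
(3,6): no bracket -> illegal
(3,7): no bracket -> illegal
(4,2): flips 1 -> legal
(4,7): no bracket -> illegal
(5,2): flips 1 -> legal
(5,4): flips 1 -> legal
(5,5): no bracket -> illegal
(5,6): flips 1 -> legal
(5,7): no bracket -> illegal
B mobility = 9
-- W to move --
(1,3): no bracket -> illegal
(1,4): flips 2 -> legal
(1,5): flips 1 -> legal
(2,3): flips 2 -> legal
(3,5): flips 1 -> legal
(4,2): no bracket -> illegal
(5,1): no bracket -> illegal
(5,2): no bracket -> illegal
(5,4): no bracket -> illegal
(6,1): no bracket -> illegal
(6,3): flips 1 -> legal
(6,4): no bracket -> illegal
(7,1): flips 2 -> legal
(7,2): no bracket -> illegal
(7,3): no bracket -> illegal
W mobility = 6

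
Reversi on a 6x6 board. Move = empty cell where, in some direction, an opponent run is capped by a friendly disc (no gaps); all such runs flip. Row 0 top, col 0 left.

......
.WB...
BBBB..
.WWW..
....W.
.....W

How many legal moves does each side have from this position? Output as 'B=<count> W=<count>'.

Answer: B=8 W=4

Derivation:
-- B to move --
(0,0): flips 1 -> legal
(0,1): flips 1 -> legal
(0,2): flips 1 -> legal
(1,0): flips 1 -> legal
(2,4): no bracket -> illegal
(3,0): no bracket -> illegal
(3,4): no bracket -> illegal
(3,5): no bracket -> illegal
(4,0): flips 1 -> legal
(4,1): flips 2 -> legal
(4,2): flips 2 -> legal
(4,3): flips 2 -> legal
(4,5): no bracket -> illegal
(5,3): no bracket -> illegal
(5,4): no bracket -> illegal
B mobility = 8
-- W to move --
(0,1): no bracket -> illegal
(0,2): flips 2 -> legal
(0,3): no bracket -> illegal
(1,0): flips 1 -> legal
(1,3): flips 3 -> legal
(1,4): flips 1 -> legal
(2,4): no bracket -> illegal
(3,0): no bracket -> illegal
(3,4): no bracket -> illegal
W mobility = 4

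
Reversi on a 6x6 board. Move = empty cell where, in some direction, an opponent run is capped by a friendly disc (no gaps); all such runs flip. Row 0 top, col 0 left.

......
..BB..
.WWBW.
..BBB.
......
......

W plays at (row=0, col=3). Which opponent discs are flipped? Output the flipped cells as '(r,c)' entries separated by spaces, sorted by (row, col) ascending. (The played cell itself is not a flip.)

Answer: (1,2)

Derivation:
Dir NW: edge -> no flip
Dir N: edge -> no flip
Dir NE: edge -> no flip
Dir W: first cell '.' (not opp) -> no flip
Dir E: first cell '.' (not opp) -> no flip
Dir SW: opp run (1,2) capped by W -> flip
Dir S: opp run (1,3) (2,3) (3,3), next='.' -> no flip
Dir SE: first cell '.' (not opp) -> no flip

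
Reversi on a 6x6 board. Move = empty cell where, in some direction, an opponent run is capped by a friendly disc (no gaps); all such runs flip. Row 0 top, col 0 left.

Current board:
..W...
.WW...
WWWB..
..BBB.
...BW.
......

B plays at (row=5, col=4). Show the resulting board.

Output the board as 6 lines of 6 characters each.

Place B at (5,4); scan 8 dirs for brackets.
Dir NW: first cell 'B' (not opp) -> no flip
Dir N: opp run (4,4) capped by B -> flip
Dir NE: first cell '.' (not opp) -> no flip
Dir W: first cell '.' (not opp) -> no flip
Dir E: first cell '.' (not opp) -> no flip
Dir SW: edge -> no flip
Dir S: edge -> no flip
Dir SE: edge -> no flip
All flips: (4,4)

Answer: ..W...
.WW...
WWWB..
..BBB.
...BB.
....B.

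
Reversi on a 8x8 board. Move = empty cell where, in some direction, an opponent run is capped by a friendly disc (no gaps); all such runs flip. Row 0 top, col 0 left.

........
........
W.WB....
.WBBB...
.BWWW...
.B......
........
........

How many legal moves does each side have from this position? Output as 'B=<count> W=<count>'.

Answer: B=9 W=8

Derivation:
-- B to move --
(1,0): no bracket -> illegal
(1,1): flips 1 -> legal
(1,2): flips 1 -> legal
(1,3): no bracket -> illegal
(2,1): flips 2 -> legal
(3,0): flips 1 -> legal
(3,5): no bracket -> illegal
(4,0): no bracket -> illegal
(4,5): flips 3 -> legal
(5,2): flips 2 -> legal
(5,3): flips 1 -> legal
(5,4): flips 2 -> legal
(5,5): flips 1 -> legal
B mobility = 9
-- W to move --
(1,2): no bracket -> illegal
(1,3): flips 2 -> legal
(1,4): no bracket -> illegal
(2,1): flips 1 -> legal
(2,4): flips 3 -> legal
(2,5): flips 1 -> legal
(3,0): no bracket -> illegal
(3,5): flips 3 -> legal
(4,0): flips 1 -> legal
(4,5): no bracket -> illegal
(5,0): no bracket -> illegal
(5,2): no bracket -> illegal
(6,0): flips 1 -> legal
(6,1): flips 2 -> legal
(6,2): no bracket -> illegal
W mobility = 8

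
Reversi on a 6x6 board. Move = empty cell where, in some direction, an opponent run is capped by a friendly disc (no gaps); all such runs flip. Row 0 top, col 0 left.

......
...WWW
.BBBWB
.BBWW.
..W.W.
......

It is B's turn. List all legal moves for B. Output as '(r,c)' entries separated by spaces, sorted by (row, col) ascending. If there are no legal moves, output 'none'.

Answer: (0,3) (0,4) (0,5) (3,5) (4,3) (4,5) (5,2) (5,3) (5,5)

Derivation:
(0,2): no bracket -> illegal
(0,3): flips 2 -> legal
(0,4): flips 1 -> legal
(0,5): flips 2 -> legal
(1,2): no bracket -> illegal
(3,5): flips 2 -> legal
(4,1): no bracket -> illegal
(4,3): flips 2 -> legal
(4,5): flips 1 -> legal
(5,1): no bracket -> illegal
(5,2): flips 1 -> legal
(5,3): flips 1 -> legal
(5,4): no bracket -> illegal
(5,5): flips 2 -> legal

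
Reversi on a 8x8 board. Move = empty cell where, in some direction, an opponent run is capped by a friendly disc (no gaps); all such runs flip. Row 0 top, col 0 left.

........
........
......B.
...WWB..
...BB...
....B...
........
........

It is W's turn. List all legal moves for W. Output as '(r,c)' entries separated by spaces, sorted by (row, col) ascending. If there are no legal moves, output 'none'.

Answer: (3,6) (5,2) (5,3) (5,5) (6,4)

Derivation:
(1,5): no bracket -> illegal
(1,6): no bracket -> illegal
(1,7): no bracket -> illegal
(2,4): no bracket -> illegal
(2,5): no bracket -> illegal
(2,7): no bracket -> illegal
(3,2): no bracket -> illegal
(3,6): flips 1 -> legal
(3,7): no bracket -> illegal
(4,2): no bracket -> illegal
(4,5): no bracket -> illegal
(4,6): no bracket -> illegal
(5,2): flips 1 -> legal
(5,3): flips 1 -> legal
(5,5): flips 1 -> legal
(6,3): no bracket -> illegal
(6,4): flips 2 -> legal
(6,5): no bracket -> illegal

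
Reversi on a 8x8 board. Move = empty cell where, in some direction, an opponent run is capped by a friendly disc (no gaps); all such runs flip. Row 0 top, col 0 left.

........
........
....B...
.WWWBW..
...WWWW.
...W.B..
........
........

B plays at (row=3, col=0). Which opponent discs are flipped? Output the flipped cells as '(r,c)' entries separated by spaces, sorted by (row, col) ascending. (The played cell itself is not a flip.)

Dir NW: edge -> no flip
Dir N: first cell '.' (not opp) -> no flip
Dir NE: first cell '.' (not opp) -> no flip
Dir W: edge -> no flip
Dir E: opp run (3,1) (3,2) (3,3) capped by B -> flip
Dir SW: edge -> no flip
Dir S: first cell '.' (not opp) -> no flip
Dir SE: first cell '.' (not opp) -> no flip

Answer: (3,1) (3,2) (3,3)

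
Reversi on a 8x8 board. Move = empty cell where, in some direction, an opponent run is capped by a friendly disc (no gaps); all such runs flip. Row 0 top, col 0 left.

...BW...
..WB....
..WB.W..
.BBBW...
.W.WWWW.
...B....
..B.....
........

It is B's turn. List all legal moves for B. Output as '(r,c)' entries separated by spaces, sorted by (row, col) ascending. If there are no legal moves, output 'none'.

(0,1): flips 1 -> legal
(0,2): flips 2 -> legal
(0,5): flips 1 -> legal
(1,1): flips 2 -> legal
(1,4): no bracket -> illegal
(1,5): no bracket -> illegal
(1,6): no bracket -> illegal
(2,1): flips 2 -> legal
(2,4): no bracket -> illegal
(2,6): no bracket -> illegal
(3,0): no bracket -> illegal
(3,5): flips 2 -> legal
(3,6): no bracket -> illegal
(3,7): no bracket -> illegal
(4,0): no bracket -> illegal
(4,2): no bracket -> illegal
(4,7): no bracket -> illegal
(5,0): flips 1 -> legal
(5,1): flips 1 -> legal
(5,2): no bracket -> illegal
(5,4): flips 1 -> legal
(5,5): flips 1 -> legal
(5,6): flips 2 -> legal
(5,7): no bracket -> illegal

Answer: (0,1) (0,2) (0,5) (1,1) (2,1) (3,5) (5,0) (5,1) (5,4) (5,5) (5,6)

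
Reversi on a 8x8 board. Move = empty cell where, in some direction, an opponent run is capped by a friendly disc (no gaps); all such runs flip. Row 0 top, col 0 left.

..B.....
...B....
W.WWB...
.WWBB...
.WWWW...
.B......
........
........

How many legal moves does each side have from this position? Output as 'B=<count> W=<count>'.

Answer: B=9 W=9

Derivation:
-- B to move --
(1,0): no bracket -> illegal
(1,1): flips 1 -> legal
(1,2): flips 1 -> legal
(1,4): no bracket -> illegal
(2,1): flips 4 -> legal
(3,0): flips 2 -> legal
(3,5): no bracket -> illegal
(4,0): flips 2 -> legal
(4,5): no bracket -> illegal
(5,0): no bracket -> illegal
(5,2): flips 1 -> legal
(5,3): flips 1 -> legal
(5,4): flips 1 -> legal
(5,5): flips 1 -> legal
B mobility = 9
-- W to move --
(0,1): no bracket -> illegal
(0,3): flips 1 -> legal
(0,4): flips 1 -> legal
(1,1): no bracket -> illegal
(1,2): no bracket -> illegal
(1,4): flips 2 -> legal
(1,5): flips 2 -> legal
(2,5): flips 2 -> legal
(3,5): flips 2 -> legal
(4,0): no bracket -> illegal
(4,5): flips 1 -> legal
(5,0): no bracket -> illegal
(5,2): no bracket -> illegal
(6,0): flips 1 -> legal
(6,1): flips 1 -> legal
(6,2): no bracket -> illegal
W mobility = 9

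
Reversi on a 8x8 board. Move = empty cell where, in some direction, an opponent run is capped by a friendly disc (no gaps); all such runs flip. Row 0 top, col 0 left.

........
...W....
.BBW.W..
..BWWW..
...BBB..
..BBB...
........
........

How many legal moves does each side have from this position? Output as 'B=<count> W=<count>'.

Answer: B=9 W=10

Derivation:
-- B to move --
(0,2): no bracket -> illegal
(0,3): flips 3 -> legal
(0,4): flips 1 -> legal
(1,2): flips 2 -> legal
(1,4): flips 1 -> legal
(1,5): flips 2 -> legal
(1,6): flips 2 -> legal
(2,4): flips 2 -> legal
(2,6): flips 1 -> legal
(3,6): flips 3 -> legal
(4,2): no bracket -> illegal
(4,6): no bracket -> illegal
B mobility = 9
-- W to move --
(1,0): no bracket -> illegal
(1,1): flips 1 -> legal
(1,2): no bracket -> illegal
(2,0): flips 2 -> legal
(3,0): no bracket -> illegal
(3,1): flips 2 -> legal
(3,6): no bracket -> illegal
(4,1): flips 1 -> legal
(4,2): no bracket -> illegal
(4,6): no bracket -> illegal
(5,1): no bracket -> illegal
(5,5): flips 2 -> legal
(5,6): flips 1 -> legal
(6,1): flips 2 -> legal
(6,2): flips 2 -> legal
(6,3): flips 2 -> legal
(6,4): flips 2 -> legal
(6,5): no bracket -> illegal
W mobility = 10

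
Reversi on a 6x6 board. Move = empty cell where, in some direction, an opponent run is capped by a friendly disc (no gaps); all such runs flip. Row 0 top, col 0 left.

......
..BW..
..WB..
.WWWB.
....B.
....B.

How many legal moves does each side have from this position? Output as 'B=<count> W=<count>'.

-- B to move --
(0,2): no bracket -> illegal
(0,3): flips 1 -> legal
(0,4): no bracket -> illegal
(1,1): flips 2 -> legal
(1,4): flips 1 -> legal
(2,0): no bracket -> illegal
(2,1): flips 1 -> legal
(2,4): no bracket -> illegal
(3,0): flips 3 -> legal
(4,0): no bracket -> illegal
(4,1): flips 1 -> legal
(4,2): flips 2 -> legal
(4,3): flips 1 -> legal
B mobility = 8
-- W to move --
(0,1): no bracket -> illegal
(0,2): flips 1 -> legal
(0,3): no bracket -> illegal
(1,1): flips 1 -> legal
(1,4): flips 1 -> legal
(2,1): no bracket -> illegal
(2,4): flips 1 -> legal
(2,5): no bracket -> illegal
(3,5): flips 1 -> legal
(4,3): no bracket -> illegal
(4,5): no bracket -> illegal
(5,3): no bracket -> illegal
(5,5): flips 1 -> legal
W mobility = 6

Answer: B=8 W=6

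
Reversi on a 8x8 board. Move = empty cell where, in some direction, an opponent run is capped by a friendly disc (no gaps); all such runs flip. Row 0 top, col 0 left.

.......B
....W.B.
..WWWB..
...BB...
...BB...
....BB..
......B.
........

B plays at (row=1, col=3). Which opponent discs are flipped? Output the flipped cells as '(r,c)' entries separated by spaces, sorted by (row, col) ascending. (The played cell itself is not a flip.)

Answer: (2,3)

Derivation:
Dir NW: first cell '.' (not opp) -> no flip
Dir N: first cell '.' (not opp) -> no flip
Dir NE: first cell '.' (not opp) -> no flip
Dir W: first cell '.' (not opp) -> no flip
Dir E: opp run (1,4), next='.' -> no flip
Dir SW: opp run (2,2), next='.' -> no flip
Dir S: opp run (2,3) capped by B -> flip
Dir SE: opp run (2,4), next='.' -> no flip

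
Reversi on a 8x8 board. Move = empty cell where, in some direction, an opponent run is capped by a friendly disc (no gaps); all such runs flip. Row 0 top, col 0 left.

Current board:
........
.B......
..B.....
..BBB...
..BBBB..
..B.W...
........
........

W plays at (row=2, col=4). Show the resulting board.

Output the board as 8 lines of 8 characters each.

Answer: ........
.B......
..B.W...
..BBW...
..BBWB..
..B.W...
........
........

Derivation:
Place W at (2,4); scan 8 dirs for brackets.
Dir NW: first cell '.' (not opp) -> no flip
Dir N: first cell '.' (not opp) -> no flip
Dir NE: first cell '.' (not opp) -> no flip
Dir W: first cell '.' (not opp) -> no flip
Dir E: first cell '.' (not opp) -> no flip
Dir SW: opp run (3,3) (4,2), next='.' -> no flip
Dir S: opp run (3,4) (4,4) capped by W -> flip
Dir SE: first cell '.' (not opp) -> no flip
All flips: (3,4) (4,4)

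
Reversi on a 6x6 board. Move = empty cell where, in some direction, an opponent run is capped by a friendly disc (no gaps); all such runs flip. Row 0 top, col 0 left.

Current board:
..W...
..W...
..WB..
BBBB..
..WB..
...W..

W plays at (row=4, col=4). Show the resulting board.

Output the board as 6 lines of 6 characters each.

Place W at (4,4); scan 8 dirs for brackets.
Dir NW: opp run (3,3) capped by W -> flip
Dir N: first cell '.' (not opp) -> no flip
Dir NE: first cell '.' (not opp) -> no flip
Dir W: opp run (4,3) capped by W -> flip
Dir E: first cell '.' (not opp) -> no flip
Dir SW: first cell 'W' (not opp) -> no flip
Dir S: first cell '.' (not opp) -> no flip
Dir SE: first cell '.' (not opp) -> no flip
All flips: (3,3) (4,3)

Answer: ..W...
..W...
..WB..
BBBW..
..WWW.
...W..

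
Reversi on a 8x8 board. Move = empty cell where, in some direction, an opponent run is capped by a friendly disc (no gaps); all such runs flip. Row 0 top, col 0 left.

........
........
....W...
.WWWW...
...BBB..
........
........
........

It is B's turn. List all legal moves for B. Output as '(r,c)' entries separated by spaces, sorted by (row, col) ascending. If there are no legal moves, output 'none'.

Answer: (1,4) (2,1) (2,2) (2,3) (2,5)

Derivation:
(1,3): no bracket -> illegal
(1,4): flips 2 -> legal
(1,5): no bracket -> illegal
(2,0): no bracket -> illegal
(2,1): flips 1 -> legal
(2,2): flips 1 -> legal
(2,3): flips 2 -> legal
(2,5): flips 1 -> legal
(3,0): no bracket -> illegal
(3,5): no bracket -> illegal
(4,0): no bracket -> illegal
(4,1): no bracket -> illegal
(4,2): no bracket -> illegal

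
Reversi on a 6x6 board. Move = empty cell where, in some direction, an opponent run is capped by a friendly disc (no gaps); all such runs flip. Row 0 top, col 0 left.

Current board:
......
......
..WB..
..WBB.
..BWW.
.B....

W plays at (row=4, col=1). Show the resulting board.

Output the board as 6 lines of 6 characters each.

Place W at (4,1); scan 8 dirs for brackets.
Dir NW: first cell '.' (not opp) -> no flip
Dir N: first cell '.' (not opp) -> no flip
Dir NE: first cell 'W' (not opp) -> no flip
Dir W: first cell '.' (not opp) -> no flip
Dir E: opp run (4,2) capped by W -> flip
Dir SW: first cell '.' (not opp) -> no flip
Dir S: opp run (5,1), next=edge -> no flip
Dir SE: first cell '.' (not opp) -> no flip
All flips: (4,2)

Answer: ......
......
..WB..
..WBB.
.WWWW.
.B....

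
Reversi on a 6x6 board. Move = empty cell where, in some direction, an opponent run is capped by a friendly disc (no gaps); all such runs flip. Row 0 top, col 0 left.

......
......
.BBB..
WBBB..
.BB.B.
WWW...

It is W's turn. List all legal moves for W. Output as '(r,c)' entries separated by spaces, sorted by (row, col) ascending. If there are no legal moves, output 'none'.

Answer: (1,1) (1,2) (1,4) (2,4) (3,4)

Derivation:
(1,0): no bracket -> illegal
(1,1): flips 3 -> legal
(1,2): flips 4 -> legal
(1,3): no bracket -> illegal
(1,4): flips 3 -> legal
(2,0): no bracket -> illegal
(2,4): flips 2 -> legal
(3,4): flips 3 -> legal
(3,5): no bracket -> illegal
(4,0): no bracket -> illegal
(4,3): no bracket -> illegal
(4,5): no bracket -> illegal
(5,3): no bracket -> illegal
(5,4): no bracket -> illegal
(5,5): no bracket -> illegal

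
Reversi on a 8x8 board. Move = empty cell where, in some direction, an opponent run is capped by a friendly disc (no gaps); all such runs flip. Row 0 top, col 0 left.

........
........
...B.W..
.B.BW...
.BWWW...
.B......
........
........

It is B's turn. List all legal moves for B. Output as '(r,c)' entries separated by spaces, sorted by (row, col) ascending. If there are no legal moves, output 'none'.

(1,4): no bracket -> illegal
(1,5): no bracket -> illegal
(1,6): no bracket -> illegal
(2,4): no bracket -> illegal
(2,6): no bracket -> illegal
(3,2): no bracket -> illegal
(3,5): flips 1 -> legal
(3,6): no bracket -> illegal
(4,5): flips 4 -> legal
(5,2): no bracket -> illegal
(5,3): flips 2 -> legal
(5,4): no bracket -> illegal
(5,5): flips 1 -> legal

Answer: (3,5) (4,5) (5,3) (5,5)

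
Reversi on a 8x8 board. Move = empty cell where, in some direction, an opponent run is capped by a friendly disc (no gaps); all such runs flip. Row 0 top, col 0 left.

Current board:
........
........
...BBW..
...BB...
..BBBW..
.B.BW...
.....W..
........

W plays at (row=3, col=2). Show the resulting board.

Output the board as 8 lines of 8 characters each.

Place W at (3,2); scan 8 dirs for brackets.
Dir NW: first cell '.' (not opp) -> no flip
Dir N: first cell '.' (not opp) -> no flip
Dir NE: opp run (2,3), next='.' -> no flip
Dir W: first cell '.' (not opp) -> no flip
Dir E: opp run (3,3) (3,4), next='.' -> no flip
Dir SW: first cell '.' (not opp) -> no flip
Dir S: opp run (4,2), next='.' -> no flip
Dir SE: opp run (4,3) capped by W -> flip
All flips: (4,3)

Answer: ........
........
...BBW..
..WBB...
..BWBW..
.B.BW...
.....W..
........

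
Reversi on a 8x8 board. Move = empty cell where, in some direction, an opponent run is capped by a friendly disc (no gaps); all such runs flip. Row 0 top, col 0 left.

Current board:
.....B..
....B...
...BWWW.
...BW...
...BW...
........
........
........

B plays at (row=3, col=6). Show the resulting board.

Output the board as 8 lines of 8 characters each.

Answer: .....B..
....B...
...BWBW.
...BW.B.
...BW...
........
........
........

Derivation:
Place B at (3,6); scan 8 dirs for brackets.
Dir NW: opp run (2,5) capped by B -> flip
Dir N: opp run (2,6), next='.' -> no flip
Dir NE: first cell '.' (not opp) -> no flip
Dir W: first cell '.' (not opp) -> no flip
Dir E: first cell '.' (not opp) -> no flip
Dir SW: first cell '.' (not opp) -> no flip
Dir S: first cell '.' (not opp) -> no flip
Dir SE: first cell '.' (not opp) -> no flip
All flips: (2,5)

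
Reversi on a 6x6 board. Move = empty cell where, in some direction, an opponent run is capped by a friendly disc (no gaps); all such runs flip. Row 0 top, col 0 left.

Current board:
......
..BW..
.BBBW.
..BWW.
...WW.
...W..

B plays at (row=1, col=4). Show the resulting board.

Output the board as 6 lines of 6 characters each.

Answer: ......
..BBB.
.BBBW.
..BWW.
...WW.
...W..

Derivation:
Place B at (1,4); scan 8 dirs for brackets.
Dir NW: first cell '.' (not opp) -> no flip
Dir N: first cell '.' (not opp) -> no flip
Dir NE: first cell '.' (not opp) -> no flip
Dir W: opp run (1,3) capped by B -> flip
Dir E: first cell '.' (not opp) -> no flip
Dir SW: first cell 'B' (not opp) -> no flip
Dir S: opp run (2,4) (3,4) (4,4), next='.' -> no flip
Dir SE: first cell '.' (not opp) -> no flip
All flips: (1,3)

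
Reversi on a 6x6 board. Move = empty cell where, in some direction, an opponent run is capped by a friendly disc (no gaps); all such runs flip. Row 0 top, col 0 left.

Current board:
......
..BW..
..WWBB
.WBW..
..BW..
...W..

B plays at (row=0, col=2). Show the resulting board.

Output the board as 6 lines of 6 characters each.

Place B at (0,2); scan 8 dirs for brackets.
Dir NW: edge -> no flip
Dir N: edge -> no flip
Dir NE: edge -> no flip
Dir W: first cell '.' (not opp) -> no flip
Dir E: first cell '.' (not opp) -> no flip
Dir SW: first cell '.' (not opp) -> no flip
Dir S: first cell 'B' (not opp) -> no flip
Dir SE: opp run (1,3) capped by B -> flip
All flips: (1,3)

Answer: ..B...
..BB..
..WWBB
.WBW..
..BW..
...W..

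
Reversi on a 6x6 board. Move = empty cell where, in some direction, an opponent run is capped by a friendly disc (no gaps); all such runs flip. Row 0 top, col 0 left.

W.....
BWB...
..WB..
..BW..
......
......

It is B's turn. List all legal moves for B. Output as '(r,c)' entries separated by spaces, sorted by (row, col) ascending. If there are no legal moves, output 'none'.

Answer: (2,1) (3,4) (4,3)

Derivation:
(0,1): no bracket -> illegal
(0,2): no bracket -> illegal
(1,3): no bracket -> illegal
(2,0): no bracket -> illegal
(2,1): flips 1 -> legal
(2,4): no bracket -> illegal
(3,1): no bracket -> illegal
(3,4): flips 1 -> legal
(4,2): no bracket -> illegal
(4,3): flips 1 -> legal
(4,4): no bracket -> illegal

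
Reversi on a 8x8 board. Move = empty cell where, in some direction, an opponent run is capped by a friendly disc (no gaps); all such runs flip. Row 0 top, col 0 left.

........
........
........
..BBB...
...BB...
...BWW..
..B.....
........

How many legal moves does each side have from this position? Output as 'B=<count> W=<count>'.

-- B to move --
(4,5): no bracket -> illegal
(4,6): no bracket -> illegal
(5,6): flips 2 -> legal
(6,3): no bracket -> illegal
(6,4): flips 1 -> legal
(6,5): flips 1 -> legal
(6,6): flips 1 -> legal
B mobility = 4
-- W to move --
(2,1): flips 2 -> legal
(2,2): flips 2 -> legal
(2,3): no bracket -> illegal
(2,4): flips 2 -> legal
(2,5): no bracket -> illegal
(3,1): no bracket -> illegal
(3,5): no bracket -> illegal
(4,1): no bracket -> illegal
(4,2): no bracket -> illegal
(4,5): no bracket -> illegal
(5,1): no bracket -> illegal
(5,2): flips 1 -> legal
(6,1): no bracket -> illegal
(6,3): no bracket -> illegal
(6,4): no bracket -> illegal
(7,1): no bracket -> illegal
(7,2): no bracket -> illegal
(7,3): no bracket -> illegal
W mobility = 4

Answer: B=4 W=4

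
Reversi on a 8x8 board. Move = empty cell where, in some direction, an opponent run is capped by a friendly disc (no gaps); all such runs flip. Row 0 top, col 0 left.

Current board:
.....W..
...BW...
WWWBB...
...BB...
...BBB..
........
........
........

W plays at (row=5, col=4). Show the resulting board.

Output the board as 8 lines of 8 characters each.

Answer: .....W..
...BW...
WWWBW...
...BW...
...BWB..
....W...
........
........

Derivation:
Place W at (5,4); scan 8 dirs for brackets.
Dir NW: opp run (4,3), next='.' -> no flip
Dir N: opp run (4,4) (3,4) (2,4) capped by W -> flip
Dir NE: opp run (4,5), next='.' -> no flip
Dir W: first cell '.' (not opp) -> no flip
Dir E: first cell '.' (not opp) -> no flip
Dir SW: first cell '.' (not opp) -> no flip
Dir S: first cell '.' (not opp) -> no flip
Dir SE: first cell '.' (not opp) -> no flip
All flips: (2,4) (3,4) (4,4)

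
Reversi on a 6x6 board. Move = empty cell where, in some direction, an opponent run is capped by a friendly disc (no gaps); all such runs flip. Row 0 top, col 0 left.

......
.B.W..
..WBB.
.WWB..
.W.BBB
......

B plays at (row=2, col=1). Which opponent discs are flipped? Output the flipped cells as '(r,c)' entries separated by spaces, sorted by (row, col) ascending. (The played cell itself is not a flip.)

Answer: (2,2) (3,2)

Derivation:
Dir NW: first cell '.' (not opp) -> no flip
Dir N: first cell 'B' (not opp) -> no flip
Dir NE: first cell '.' (not opp) -> no flip
Dir W: first cell '.' (not opp) -> no flip
Dir E: opp run (2,2) capped by B -> flip
Dir SW: first cell '.' (not opp) -> no flip
Dir S: opp run (3,1) (4,1), next='.' -> no flip
Dir SE: opp run (3,2) capped by B -> flip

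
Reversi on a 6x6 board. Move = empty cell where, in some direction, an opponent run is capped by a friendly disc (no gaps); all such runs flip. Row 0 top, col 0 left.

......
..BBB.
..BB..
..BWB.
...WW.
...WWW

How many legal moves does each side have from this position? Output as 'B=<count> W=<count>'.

Answer: B=1 W=7

Derivation:
-- B to move --
(2,4): no bracket -> illegal
(3,5): no bracket -> illegal
(4,2): no bracket -> illegal
(4,5): no bracket -> illegal
(5,2): flips 1 -> legal
B mobility = 1
-- W to move --
(0,1): no bracket -> illegal
(0,2): no bracket -> illegal
(0,3): flips 2 -> legal
(0,4): no bracket -> illegal
(0,5): no bracket -> illegal
(1,1): flips 1 -> legal
(1,5): no bracket -> illegal
(2,1): flips 1 -> legal
(2,4): flips 1 -> legal
(2,5): flips 1 -> legal
(3,1): flips 1 -> legal
(3,5): flips 1 -> legal
(4,1): no bracket -> illegal
(4,2): no bracket -> illegal
(4,5): no bracket -> illegal
W mobility = 7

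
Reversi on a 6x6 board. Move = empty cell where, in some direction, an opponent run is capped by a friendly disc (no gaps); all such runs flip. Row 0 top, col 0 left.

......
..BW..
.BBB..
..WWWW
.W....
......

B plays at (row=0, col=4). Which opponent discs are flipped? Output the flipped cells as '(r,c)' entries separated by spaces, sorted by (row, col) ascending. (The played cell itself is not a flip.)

Answer: (1,3)

Derivation:
Dir NW: edge -> no flip
Dir N: edge -> no flip
Dir NE: edge -> no flip
Dir W: first cell '.' (not opp) -> no flip
Dir E: first cell '.' (not opp) -> no flip
Dir SW: opp run (1,3) capped by B -> flip
Dir S: first cell '.' (not opp) -> no flip
Dir SE: first cell '.' (not opp) -> no flip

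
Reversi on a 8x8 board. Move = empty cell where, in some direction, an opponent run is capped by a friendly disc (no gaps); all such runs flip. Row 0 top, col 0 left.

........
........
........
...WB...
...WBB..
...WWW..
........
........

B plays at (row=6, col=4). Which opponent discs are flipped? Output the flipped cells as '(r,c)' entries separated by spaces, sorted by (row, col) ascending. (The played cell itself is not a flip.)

Answer: (5,4)

Derivation:
Dir NW: opp run (5,3), next='.' -> no flip
Dir N: opp run (5,4) capped by B -> flip
Dir NE: opp run (5,5), next='.' -> no flip
Dir W: first cell '.' (not opp) -> no flip
Dir E: first cell '.' (not opp) -> no flip
Dir SW: first cell '.' (not opp) -> no flip
Dir S: first cell '.' (not opp) -> no flip
Dir SE: first cell '.' (not opp) -> no flip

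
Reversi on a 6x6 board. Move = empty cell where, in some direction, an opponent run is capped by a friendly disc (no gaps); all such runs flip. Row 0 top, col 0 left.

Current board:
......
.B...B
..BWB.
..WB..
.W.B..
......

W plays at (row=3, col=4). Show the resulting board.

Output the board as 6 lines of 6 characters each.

Answer: ......
.B...B
..BWB.
..WWW.
.W.B..
......

Derivation:
Place W at (3,4); scan 8 dirs for brackets.
Dir NW: first cell 'W' (not opp) -> no flip
Dir N: opp run (2,4), next='.' -> no flip
Dir NE: first cell '.' (not opp) -> no flip
Dir W: opp run (3,3) capped by W -> flip
Dir E: first cell '.' (not opp) -> no flip
Dir SW: opp run (4,3), next='.' -> no flip
Dir S: first cell '.' (not opp) -> no flip
Dir SE: first cell '.' (not opp) -> no flip
All flips: (3,3)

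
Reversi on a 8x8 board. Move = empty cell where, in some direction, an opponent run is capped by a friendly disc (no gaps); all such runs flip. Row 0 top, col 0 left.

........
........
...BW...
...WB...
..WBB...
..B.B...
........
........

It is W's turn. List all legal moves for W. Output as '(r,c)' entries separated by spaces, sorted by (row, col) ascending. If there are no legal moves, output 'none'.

(1,2): no bracket -> illegal
(1,3): flips 1 -> legal
(1,4): no bracket -> illegal
(2,2): flips 1 -> legal
(2,5): no bracket -> illegal
(3,2): no bracket -> illegal
(3,5): flips 1 -> legal
(4,1): no bracket -> illegal
(4,5): flips 2 -> legal
(5,1): no bracket -> illegal
(5,3): flips 1 -> legal
(5,5): flips 1 -> legal
(6,1): no bracket -> illegal
(6,2): flips 1 -> legal
(6,3): no bracket -> illegal
(6,4): flips 3 -> legal
(6,5): no bracket -> illegal

Answer: (1,3) (2,2) (3,5) (4,5) (5,3) (5,5) (6,2) (6,4)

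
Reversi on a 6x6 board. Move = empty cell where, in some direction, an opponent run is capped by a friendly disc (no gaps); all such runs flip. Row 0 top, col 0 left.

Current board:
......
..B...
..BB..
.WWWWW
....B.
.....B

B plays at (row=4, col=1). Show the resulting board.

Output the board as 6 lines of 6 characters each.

Place B at (4,1); scan 8 dirs for brackets.
Dir NW: first cell '.' (not opp) -> no flip
Dir N: opp run (3,1), next='.' -> no flip
Dir NE: opp run (3,2) capped by B -> flip
Dir W: first cell '.' (not opp) -> no flip
Dir E: first cell '.' (not opp) -> no flip
Dir SW: first cell '.' (not opp) -> no flip
Dir S: first cell '.' (not opp) -> no flip
Dir SE: first cell '.' (not opp) -> no flip
All flips: (3,2)

Answer: ......
..B...
..BB..
.WBWWW
.B..B.
.....B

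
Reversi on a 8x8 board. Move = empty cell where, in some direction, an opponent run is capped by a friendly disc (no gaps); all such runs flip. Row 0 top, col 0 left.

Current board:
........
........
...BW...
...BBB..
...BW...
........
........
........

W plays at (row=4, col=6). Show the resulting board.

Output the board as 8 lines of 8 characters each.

Place W at (4,6); scan 8 dirs for brackets.
Dir NW: opp run (3,5) capped by W -> flip
Dir N: first cell '.' (not opp) -> no flip
Dir NE: first cell '.' (not opp) -> no flip
Dir W: first cell '.' (not opp) -> no flip
Dir E: first cell '.' (not opp) -> no flip
Dir SW: first cell '.' (not opp) -> no flip
Dir S: first cell '.' (not opp) -> no flip
Dir SE: first cell '.' (not opp) -> no flip
All flips: (3,5)

Answer: ........
........
...BW...
...BBW..
...BW.W.
........
........
........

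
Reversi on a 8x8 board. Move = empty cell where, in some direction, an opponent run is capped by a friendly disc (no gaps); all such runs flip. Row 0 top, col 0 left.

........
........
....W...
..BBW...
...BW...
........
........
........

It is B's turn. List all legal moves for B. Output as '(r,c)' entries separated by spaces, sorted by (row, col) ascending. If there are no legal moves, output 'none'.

(1,3): no bracket -> illegal
(1,4): no bracket -> illegal
(1,5): flips 1 -> legal
(2,3): no bracket -> illegal
(2,5): flips 1 -> legal
(3,5): flips 1 -> legal
(4,5): flips 1 -> legal
(5,3): no bracket -> illegal
(5,4): no bracket -> illegal
(5,5): flips 1 -> legal

Answer: (1,5) (2,5) (3,5) (4,5) (5,5)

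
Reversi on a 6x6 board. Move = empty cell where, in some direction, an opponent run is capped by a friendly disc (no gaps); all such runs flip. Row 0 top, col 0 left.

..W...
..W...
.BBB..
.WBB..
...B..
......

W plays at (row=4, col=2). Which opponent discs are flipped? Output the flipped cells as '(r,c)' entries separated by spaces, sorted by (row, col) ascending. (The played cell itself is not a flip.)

Dir NW: first cell 'W' (not opp) -> no flip
Dir N: opp run (3,2) (2,2) capped by W -> flip
Dir NE: opp run (3,3), next='.' -> no flip
Dir W: first cell '.' (not opp) -> no flip
Dir E: opp run (4,3), next='.' -> no flip
Dir SW: first cell '.' (not opp) -> no flip
Dir S: first cell '.' (not opp) -> no flip
Dir SE: first cell '.' (not opp) -> no flip

Answer: (2,2) (3,2)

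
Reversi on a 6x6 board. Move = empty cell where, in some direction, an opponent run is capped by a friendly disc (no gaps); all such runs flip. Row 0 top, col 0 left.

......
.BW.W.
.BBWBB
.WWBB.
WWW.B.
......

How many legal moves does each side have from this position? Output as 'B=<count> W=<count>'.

-- B to move --
(0,1): flips 2 -> legal
(0,2): flips 1 -> legal
(0,3): flips 2 -> legal
(0,4): flips 1 -> legal
(0,5): no bracket -> illegal
(1,3): flips 2 -> legal
(1,5): no bracket -> illegal
(2,0): no bracket -> illegal
(3,0): flips 2 -> legal
(4,3): flips 1 -> legal
(5,0): no bracket -> illegal
(5,1): flips 3 -> legal
(5,2): flips 2 -> legal
(5,3): no bracket -> illegal
B mobility = 9
-- W to move --
(0,0): no bracket -> illegal
(0,1): flips 2 -> legal
(0,2): no bracket -> illegal
(1,0): flips 2 -> legal
(1,3): flips 1 -> legal
(1,5): flips 2 -> legal
(2,0): flips 2 -> legal
(3,0): flips 1 -> legal
(3,5): flips 2 -> legal
(4,3): flips 1 -> legal
(4,5): flips 1 -> legal
(5,3): no bracket -> illegal
(5,4): flips 3 -> legal
(5,5): no bracket -> illegal
W mobility = 10

Answer: B=9 W=10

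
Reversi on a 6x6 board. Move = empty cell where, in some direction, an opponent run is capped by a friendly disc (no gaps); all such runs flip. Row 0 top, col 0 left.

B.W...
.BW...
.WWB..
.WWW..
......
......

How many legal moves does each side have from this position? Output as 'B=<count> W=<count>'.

Answer: B=6 W=7

Derivation:
-- B to move --
(0,1): flips 1 -> legal
(0,3): no bracket -> illegal
(1,0): no bracket -> illegal
(1,3): flips 1 -> legal
(2,0): flips 2 -> legal
(2,4): no bracket -> illegal
(3,0): no bracket -> illegal
(3,4): no bracket -> illegal
(4,0): no bracket -> illegal
(4,1): flips 3 -> legal
(4,2): no bracket -> illegal
(4,3): flips 1 -> legal
(4,4): flips 2 -> legal
B mobility = 6
-- W to move --
(0,1): flips 1 -> legal
(1,0): flips 1 -> legal
(1,3): flips 1 -> legal
(1,4): flips 1 -> legal
(2,0): flips 1 -> legal
(2,4): flips 1 -> legal
(3,4): flips 1 -> legal
W mobility = 7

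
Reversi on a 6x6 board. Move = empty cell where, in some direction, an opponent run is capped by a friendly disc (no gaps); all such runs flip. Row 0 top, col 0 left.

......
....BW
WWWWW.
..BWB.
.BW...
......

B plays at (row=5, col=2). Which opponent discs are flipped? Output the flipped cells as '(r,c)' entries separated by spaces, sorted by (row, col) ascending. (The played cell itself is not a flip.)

Dir NW: first cell 'B' (not opp) -> no flip
Dir N: opp run (4,2) capped by B -> flip
Dir NE: first cell '.' (not opp) -> no flip
Dir W: first cell '.' (not opp) -> no flip
Dir E: first cell '.' (not opp) -> no flip
Dir SW: edge -> no flip
Dir S: edge -> no flip
Dir SE: edge -> no flip

Answer: (4,2)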